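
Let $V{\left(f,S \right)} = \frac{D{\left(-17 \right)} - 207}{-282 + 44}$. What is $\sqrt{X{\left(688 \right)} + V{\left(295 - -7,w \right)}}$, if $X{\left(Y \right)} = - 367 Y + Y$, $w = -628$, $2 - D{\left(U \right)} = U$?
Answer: $\frac{i \sqrt{3565841902}}{119} \approx 501.8 i$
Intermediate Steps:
$D{\left(U \right)} = 2 - U$
$V{\left(f,S \right)} = \frac{94}{119}$ ($V{\left(f,S \right)} = \frac{\left(2 - -17\right) - 207}{-282 + 44} = \frac{\left(2 + 17\right) - 207}{-238} = \left(19 - 207\right) \left(- \frac{1}{238}\right) = \left(-188\right) \left(- \frac{1}{238}\right) = \frac{94}{119}$)
$X{\left(Y \right)} = - 366 Y$
$\sqrt{X{\left(688 \right)} + V{\left(295 - -7,w \right)}} = \sqrt{\left(-366\right) 688 + \frac{94}{119}} = \sqrt{-251808 + \frac{94}{119}} = \sqrt{- \frac{29965058}{119}} = \frac{i \sqrt{3565841902}}{119}$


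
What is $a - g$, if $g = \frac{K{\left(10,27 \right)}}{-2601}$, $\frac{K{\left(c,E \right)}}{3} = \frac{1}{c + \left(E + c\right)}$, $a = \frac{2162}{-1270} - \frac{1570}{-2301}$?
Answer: $- \frac{20244037228}{19846596705} \approx -1.02$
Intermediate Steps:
$a = - \frac{1490431}{1461135}$ ($a = 2162 \left(- \frac{1}{1270}\right) - - \frac{1570}{2301} = - \frac{1081}{635} + \frac{1570}{2301} = - \frac{1490431}{1461135} \approx -1.0201$)
$K{\left(c,E \right)} = \frac{3}{E + 2 c}$ ($K{\left(c,E \right)} = \frac{3}{c + \left(E + c\right)} = \frac{3}{E + 2 c}$)
$g = - \frac{1}{40749}$ ($g = \frac{3 \frac{1}{27 + 2 \cdot 10}}{-2601} = \frac{3}{27 + 20} \left(- \frac{1}{2601}\right) = \frac{3}{47} \left(- \frac{1}{2601}\right) = - \frac{1}{40749} \approx -2.454 \cdot 10^{-5}$)
$a - g = - \frac{1490431}{1461135} - - \frac{1}{40749} = - \frac{1490431}{1461135} + \frac{1}{40749} = - \frac{20244037228}{19846596705}$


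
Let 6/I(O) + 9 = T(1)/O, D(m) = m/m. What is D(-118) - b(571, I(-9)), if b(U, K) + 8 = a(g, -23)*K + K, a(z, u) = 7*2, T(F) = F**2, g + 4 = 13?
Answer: 774/41 ≈ 18.878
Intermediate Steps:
g = 9 (g = -4 + 13 = 9)
D(m) = 1
I(O) = 6/(-9 + 1/O) (I(O) = 6/(-9 + 1**2/O) = 6/(-9 + 1/O))
a(z, u) = 14
b(U, K) = -8 + 15*K (b(U, K) = -8 + (14*K + K) = -8 + 15*K)
D(-118) - b(571, I(-9)) = 1 - (-8 + 15*(-6*(-9)/(-1 + 9*(-9)))) = 1 - (-8 + 15*(-6*(-9)/(-1 - 81))) = 1 - (-8 + 15*(-6*(-9)/(-82))) = 1 - (-8 + 15*(-6*(-9)*(-1/82))) = 1 - (-8 + 15*(-27/41)) = 1 - (-8 - 405/41) = 1 - 1*(-733/41) = 1 + 733/41 = 774/41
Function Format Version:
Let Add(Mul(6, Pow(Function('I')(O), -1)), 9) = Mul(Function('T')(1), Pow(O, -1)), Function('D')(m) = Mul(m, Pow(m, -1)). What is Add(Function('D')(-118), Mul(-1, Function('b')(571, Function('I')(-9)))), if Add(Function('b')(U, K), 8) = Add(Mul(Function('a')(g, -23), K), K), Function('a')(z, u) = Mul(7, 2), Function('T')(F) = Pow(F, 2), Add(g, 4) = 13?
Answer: Rational(774, 41) ≈ 18.878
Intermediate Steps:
g = 9 (g = Add(-4, 13) = 9)
Function('D')(m) = 1
Function('I')(O) = Mul(6, Pow(Add(-9, Pow(O, -1)), -1)) (Function('I')(O) = Mul(6, Pow(Add(-9, Mul(Pow(1, 2), Pow(O, -1))), -1)) = Mul(6, Pow(Add(-9, Mul(1, Pow(O, -1))), -1)) = Mul(6, Pow(Add(-9, Pow(O, -1)), -1)))
Function('a')(z, u) = 14
Function('b')(U, K) = Add(-8, Mul(15, K)) (Function('b')(U, K) = Add(-8, Add(Mul(14, K), K)) = Add(-8, Mul(15, K)))
Add(Function('D')(-118), Mul(-1, Function('b')(571, Function('I')(-9)))) = Add(1, Mul(-1, Add(-8, Mul(15, Mul(-6, -9, Pow(Add(-1, Mul(9, -9)), -1)))))) = Add(1, Mul(-1, Add(-8, Mul(15, Mul(-6, -9, Pow(Add(-1, -81), -1)))))) = Add(1, Mul(-1, Add(-8, Mul(15, Mul(-6, -9, Pow(-82, -1)))))) = Add(1, Mul(-1, Add(-8, Mul(15, Mul(-6, -9, Rational(-1, 82)))))) = Add(1, Mul(-1, Add(-8, Mul(15, Rational(-27, 41))))) = Add(1, Mul(-1, Add(-8, Rational(-405, 41)))) = Add(1, Mul(-1, Rational(-733, 41))) = Add(1, Rational(733, 41)) = Rational(774, 41)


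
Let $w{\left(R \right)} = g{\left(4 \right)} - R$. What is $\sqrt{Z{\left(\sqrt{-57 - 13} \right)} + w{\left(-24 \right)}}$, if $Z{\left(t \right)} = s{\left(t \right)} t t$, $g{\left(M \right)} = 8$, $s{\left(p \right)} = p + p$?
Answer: $2 \sqrt{8 - 35 i \sqrt{70}} \approx 24.533 - 23.872 i$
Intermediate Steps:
$s{\left(p \right)} = 2 p$
$Z{\left(t \right)} = 2 t^{3}$ ($Z{\left(t \right)} = 2 t t t = 2 t^{2} t = 2 t^{3}$)
$w{\left(R \right)} = 8 - R$
$\sqrt{Z{\left(\sqrt{-57 - 13} \right)} + w{\left(-24 \right)}} = \sqrt{2 \left(\sqrt{-57 - 13}\right)^{3} + \left(8 - -24\right)} = \sqrt{2 \left(\sqrt{-70}\right)^{3} + \left(8 + 24\right)} = \sqrt{2 \left(i \sqrt{70}\right)^{3} + 32} = \sqrt{2 \left(- 70 i \sqrt{70}\right) + 32} = \sqrt{- 140 i \sqrt{70} + 32} = \sqrt{32 - 140 i \sqrt{70}}$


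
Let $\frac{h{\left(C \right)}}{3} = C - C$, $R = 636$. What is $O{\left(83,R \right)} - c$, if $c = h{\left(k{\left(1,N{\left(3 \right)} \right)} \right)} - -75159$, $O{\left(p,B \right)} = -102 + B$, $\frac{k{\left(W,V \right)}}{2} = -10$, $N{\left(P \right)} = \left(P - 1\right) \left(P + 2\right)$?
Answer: $-74625$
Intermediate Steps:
$N{\left(P \right)} = \left(-1 + P\right) \left(2 + P\right)$
$k{\left(W,V \right)} = -20$ ($k{\left(W,V \right)} = 2 \left(-10\right) = -20$)
$h{\left(C \right)} = 0$ ($h{\left(C \right)} = 3 \left(C - C\right) = 3 \cdot 0 = 0$)
$c = 75159$ ($c = 0 - -75159 = 0 + 75159 = 75159$)
$O{\left(83,R \right)} - c = \left(-102 + 636\right) - 75159 = 534 - 75159 = -74625$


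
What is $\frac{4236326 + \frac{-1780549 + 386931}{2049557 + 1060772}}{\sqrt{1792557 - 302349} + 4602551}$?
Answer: $\frac{60644897511346789436}{65887574179109752297} - \frac{1001403832540336 \sqrt{258}}{65887574179109752297} \approx 0.92019$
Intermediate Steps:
$\frac{4236326 + \frac{-1780549 + 386931}{2049557 + 1060772}}{\sqrt{1792557 - 302349} + 4602551} = \frac{4236326 - \frac{1393618}{3110329}}{\sqrt{1490208} + 4602551} = \frac{4236326 - \frac{1393618}{3110329}}{76 \sqrt{258} + 4602551} = \frac{4236326 - \frac{1393618}{3110329}}{4602551 + 76 \sqrt{258}} = \frac{13176366217636}{3110329 \left(4602551 + 76 \sqrt{258}\right)}$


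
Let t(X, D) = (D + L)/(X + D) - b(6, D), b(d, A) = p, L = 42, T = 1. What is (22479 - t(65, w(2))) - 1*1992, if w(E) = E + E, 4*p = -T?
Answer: 245833/12 ≈ 20486.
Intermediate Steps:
p = -¼ (p = (-1*1)/4 = (¼)*(-1) = -¼ ≈ -0.25000)
w(E) = 2*E
b(d, A) = -¼
t(X, D) = ¼ + (42 + D)/(D + X) (t(X, D) = (D + 42)/(X + D) - 1*(-¼) = (42 + D)/(D + X) + ¼ = ¼ + (42 + D)/(D + X))
(22479 - t(65, w(2))) - 1*1992 = (22479 - (168 + 65 + 5*(2*2))/(4*(2*2 + 65))) - 1*1992 = (22479 - (168 + 65 + 5*4)/(4*(4 + 65))) - 1992 = (22479 - (168 + 65 + 20)/(4*69)) - 1992 = (22479 - 253/(4*69)) - 1992 = (22479 - 1*11/12) - 1992 = (22479 - 11/12) - 1992 = 269737/12 - 1992 = 245833/12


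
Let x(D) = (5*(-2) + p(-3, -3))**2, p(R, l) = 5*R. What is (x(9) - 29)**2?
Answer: 355216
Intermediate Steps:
x(D) = 625 (x(D) = (5*(-2) + 5*(-3))**2 = (-10 - 15)**2 = (-25)**2 = 625)
(x(9) - 29)**2 = (625 - 29)**2 = 596**2 = 355216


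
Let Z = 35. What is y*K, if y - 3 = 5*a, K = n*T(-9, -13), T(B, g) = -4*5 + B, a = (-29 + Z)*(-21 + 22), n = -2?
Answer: 1914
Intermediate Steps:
a = 6 (a = (-29 + 35)*(-21 + 22) = 6*1 = 6)
T(B, g) = -20 + B
K = 58 (K = -2*(-20 - 9) = -2*(-29) = 58)
y = 33 (y = 3 + 5*6 = 3 + 30 = 33)
y*K = 33*58 = 1914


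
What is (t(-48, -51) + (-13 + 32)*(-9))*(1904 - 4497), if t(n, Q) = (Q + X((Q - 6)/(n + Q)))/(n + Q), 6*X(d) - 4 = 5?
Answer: 884213/2 ≈ 4.4211e+5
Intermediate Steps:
X(d) = 3/2 (X(d) = ⅔ + (⅙)*5 = ⅔ + ⅚ = 3/2)
t(n, Q) = (3/2 + Q)/(Q + n) (t(n, Q) = (Q + 3/2)/(n + Q) = (3/2 + Q)/(Q + n))
(t(-48, -51) + (-13 + 32)*(-9))*(1904 - 4497) = ((3/2 - 51)/(-51 - 48) + (-13 + 32)*(-9))*(1904 - 4497) = (-99/2/(-99) + 19*(-9))*(-2593) = (-1/99*(-99/2) - 171)*(-2593) = (½ - 171)*(-2593) = -341/2*(-2593) = 884213/2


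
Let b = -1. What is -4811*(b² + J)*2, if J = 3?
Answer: -38488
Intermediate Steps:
-4811*(b² + J)*2 = -4811*((-1)² + 3)*2 = -4811*(1 + 3)*2 = -19244*2 = -4811*8 = -38488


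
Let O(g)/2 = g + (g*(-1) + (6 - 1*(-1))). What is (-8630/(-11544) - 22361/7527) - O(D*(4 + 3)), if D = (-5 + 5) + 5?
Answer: -18072577/1113996 ≈ -16.223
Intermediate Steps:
D = 5 (D = 0 + 5 = 5)
O(g) = 14 (O(g) = 2*(g + (g*(-1) + (6 - 1*(-1)))) = 2*(g + (-g + (6 + 1))) = 2*(g + (-g + 7)) = 2*(g + (7 - g)) = 2*7 = 14)
(-8630/(-11544) - 22361/7527) - O(D*(4 + 3)) = (-8630/(-11544) - 22361/7527) - 1*14 = (-8630*(-1/11544) - 22361*1/7527) - 14 = (4315/5772 - 22361/7527) - 14 = -2476633/1113996 - 14 = -18072577/1113996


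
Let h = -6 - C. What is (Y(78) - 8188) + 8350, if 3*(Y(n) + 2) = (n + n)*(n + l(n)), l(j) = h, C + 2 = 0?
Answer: 4008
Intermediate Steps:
C = -2 (C = -2 + 0 = -2)
h = -4 (h = -6 - 1*(-2) = -6 + 2 = -4)
l(j) = -4
Y(n) = -2 + 2*n*(-4 + n)/3 (Y(n) = -2 + ((n + n)*(n - 4))/3 = -2 + ((2*n)*(-4 + n))/3 = -2 + (2*n*(-4 + n))/3 = -2 + 2*n*(-4 + n)/3)
(Y(78) - 8188) + 8350 = ((-2 - 8/3*78 + (2/3)*78**2) - 8188) + 8350 = ((-2 - 208 + (2/3)*6084) - 8188) + 8350 = ((-2 - 208 + 4056) - 8188) + 8350 = (3846 - 8188) + 8350 = -4342 + 8350 = 4008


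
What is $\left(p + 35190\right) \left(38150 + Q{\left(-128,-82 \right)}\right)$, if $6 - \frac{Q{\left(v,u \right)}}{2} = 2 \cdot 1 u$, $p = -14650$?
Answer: $790584600$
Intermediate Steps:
$Q{\left(v,u \right)} = 12 - 4 u$ ($Q{\left(v,u \right)} = 12 - 2 \cdot 2 \cdot 1 u = 12 - 2 \cdot 2 u = 12 - 4 u$)
$\left(p + 35190\right) \left(38150 + Q{\left(-128,-82 \right)}\right) = \left(-14650 + 35190\right) \left(38150 + \left(12 - -328\right)\right) = 20540 \left(38150 + \left(12 + 328\right)\right) = 20540 \left(38150 + 340\right) = 20540 \cdot 38490 = 790584600$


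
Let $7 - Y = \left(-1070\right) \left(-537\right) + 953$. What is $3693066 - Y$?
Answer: $4268602$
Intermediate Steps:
$Y = -575536$ ($Y = 7 - \left(\left(-1070\right) \left(-537\right) + 953\right) = 7 - \left(574590 + 953\right) = 7 - 575543 = -575536$)
$3693066 - Y = 3693066 - -575536 = 3693066 + 575536 = 4268602$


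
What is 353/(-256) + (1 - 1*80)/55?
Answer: -39639/14080 ≈ -2.8153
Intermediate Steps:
353/(-256) + (1 - 1*80)/55 = 353*(-1/256) + (1 - 80)*(1/55) = -353/256 - 79*1/55 = -353/256 - 79/55 = -39639/14080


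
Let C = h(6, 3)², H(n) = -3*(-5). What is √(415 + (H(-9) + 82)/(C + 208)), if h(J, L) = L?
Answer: 2*√4890746/217 ≈ 20.383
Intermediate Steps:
H(n) = 15
C = 9 (C = 3² = 9)
√(415 + (H(-9) + 82)/(C + 208)) = √(415 + (15 + 82)/(9 + 208)) = √(415 + 97/217) = √(90152/217) = 2*√4890746/217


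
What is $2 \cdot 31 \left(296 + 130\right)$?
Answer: $26412$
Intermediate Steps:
$2 \cdot 31 \left(296 + 130\right) = 62 \cdot 426 = 26412$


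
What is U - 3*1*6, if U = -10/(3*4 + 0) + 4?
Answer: -89/6 ≈ -14.833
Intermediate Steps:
U = 19/6 (U = -10/(12 + 0) + 4 = -10/12 + 4 = (1/12)*(-10) + 4 = -5/6 + 4 = 19/6 ≈ 3.1667)
U - 3*1*6 = 19/6 - 3*1*6 = 19/6 - 3*6 = 19/6 - 18 = -89/6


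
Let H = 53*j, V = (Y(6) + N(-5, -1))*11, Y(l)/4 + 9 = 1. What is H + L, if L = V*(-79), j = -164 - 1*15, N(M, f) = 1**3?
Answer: 17452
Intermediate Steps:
N(M, f) = 1
Y(l) = -32 (Y(l) = -36 + 4*1 = -36 + 4 = -32)
j = -179 (j = -164 - 15 = -179)
V = -341 (V = (-32 + 1)*11 = -31*11 = -341)
H = -9487 (H = 53*(-179) = -9487)
L = 26939 (L = -341*(-79) = 26939)
H + L = -9487 + 26939 = 17452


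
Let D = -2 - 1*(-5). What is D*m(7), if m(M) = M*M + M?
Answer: 168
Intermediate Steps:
D = 3 (D = -2 + 5 = 3)
m(M) = M + M**2 (m(M) = M**2 + M = M + M**2)
D*m(7) = 3*(7*(1 + 7)) = 3*(7*8) = 3*56 = 168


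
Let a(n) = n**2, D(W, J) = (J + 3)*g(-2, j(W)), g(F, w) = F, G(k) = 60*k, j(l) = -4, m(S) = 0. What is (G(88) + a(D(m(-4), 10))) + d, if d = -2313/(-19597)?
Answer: 116722045/19597 ≈ 5956.1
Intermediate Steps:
d = 2313/19597 (d = -2313*(-1/19597) = 2313/19597 ≈ 0.11803)
D(W, J) = -6 - 2*J (D(W, J) = (J + 3)*(-2) = (3 + J)*(-2) = -6 - 2*J)
(G(88) + a(D(m(-4), 10))) + d = (60*88 + (-6 - 2*10)**2) + 2313/19597 = (5280 + (-6 - 20)**2) + 2313/19597 = (5280 + (-26)**2) + 2313/19597 = (5280 + 676) + 2313/19597 = 5956 + 2313/19597 = 116722045/19597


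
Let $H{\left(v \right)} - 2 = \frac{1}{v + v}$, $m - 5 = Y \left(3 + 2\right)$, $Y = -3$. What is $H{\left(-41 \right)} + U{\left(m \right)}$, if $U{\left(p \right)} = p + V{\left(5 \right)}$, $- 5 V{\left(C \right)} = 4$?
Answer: $- \frac{3613}{410} \approx -8.8122$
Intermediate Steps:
$V{\left(C \right)} = - \frac{4}{5}$ ($V{\left(C \right)} = \left(- \frac{1}{5}\right) 4 = - \frac{4}{5}$)
$m = -10$ ($m = 5 - 3 \left(3 + 2\right) = 5 - 15 = -10$)
$H{\left(v \right)} = 2 + \frac{1}{2 v}$ ($H{\left(v \right)} = 2 + \frac{1}{v + v} = 2 + \frac{1}{2 v}$)
$U{\left(p \right)} = - \frac{4}{5} + p$ ($U{\left(p \right)} = p - \frac{4}{5} = - \frac{4}{5} + p$)
$H{\left(-41 \right)} + U{\left(m \right)} = \left(2 + \frac{1}{2 \left(-41\right)}\right) - \frac{54}{5} = \left(2 + \frac{1}{2} \left(- \frac{1}{41}\right)\right) - \frac{54}{5} = \left(2 - \frac{1}{82}\right) - \frac{54}{5} = \frac{163}{82} - \frac{54}{5} = - \frac{3613}{410}$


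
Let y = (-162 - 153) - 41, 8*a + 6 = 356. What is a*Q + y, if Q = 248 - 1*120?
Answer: 5244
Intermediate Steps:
Q = 128 (Q = 248 - 120 = 128)
a = 175/4 (a = -¾ + (⅛)*356 = -¾ + 89/2 = 175/4 ≈ 43.750)
y = -356 (y = -315 - 41 = -356)
a*Q + y = (175/4)*128 - 356 = 5600 - 356 = 5244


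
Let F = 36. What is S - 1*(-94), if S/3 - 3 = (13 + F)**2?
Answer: 7306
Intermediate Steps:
S = 7212 (S = 9 + 3*(13 + 36)**2 = 9 + 3*49**2 = 9 + 3*2401 = 9 + 7203 = 7212)
S - 1*(-94) = 7212 - 1*(-94) = 7212 + 94 = 7306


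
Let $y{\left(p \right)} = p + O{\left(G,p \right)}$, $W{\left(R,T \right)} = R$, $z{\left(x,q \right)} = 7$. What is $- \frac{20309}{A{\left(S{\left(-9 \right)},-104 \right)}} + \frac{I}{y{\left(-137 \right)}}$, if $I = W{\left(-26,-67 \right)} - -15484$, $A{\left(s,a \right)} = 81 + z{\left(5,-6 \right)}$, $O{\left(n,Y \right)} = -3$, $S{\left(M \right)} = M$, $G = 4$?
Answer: $- \frac{1050891}{3080} \approx -341.2$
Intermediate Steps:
$y{\left(p \right)} = -3 + p$ ($y{\left(p \right)} = p - 3 = -3 + p$)
$A{\left(s,a \right)} = 88$ ($A{\left(s,a \right)} = 81 + 7 = 88$)
$I = 15458$ ($I = -26 - -15484 = -26 + 15484 = 15458$)
$- \frac{20309}{A{\left(S{\left(-9 \right)},-104 \right)}} + \frac{I}{y{\left(-137 \right)}} = - \frac{20309}{88} + \frac{15458}{-3 - 137} = \left(-20309\right) \frac{1}{88} + \frac{15458}{-140} = - \frac{20309}{88} + 15458 \left(- \frac{1}{140}\right) = - \frac{20309}{88} - \frac{7729}{70} = - \frac{1050891}{3080}$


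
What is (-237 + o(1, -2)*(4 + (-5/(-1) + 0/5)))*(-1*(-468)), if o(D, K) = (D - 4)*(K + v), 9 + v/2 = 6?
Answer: -9828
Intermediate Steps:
v = -6 (v = -18 + 2*6 = -18 + 12 = -6)
o(D, K) = (-6 + K)*(-4 + D) (o(D, K) = (D - 4)*(K - 6) = (-4 + D)*(-6 + K) = (-6 + K)*(-4 + D))
(-237 + o(1, -2)*(4 + (-5/(-1) + 0/5)))*(-1*(-468)) = (-237 + (24 - 6*1 - 4*(-2) + 1*(-2))*(4 + (-5/(-1) + 0/5)))*(-1*(-468)) = (-237 + (24 - 6 + 8 - 2)*(4 + (-5*(-1) + 0*(1/5))))*468 = (-237 + 24*(4 + (5 + 0)))*468 = (-237 + 24*(4 + 5))*468 = (-237 + 24*9)*468 = (-237 + 216)*468 = -21*468 = -9828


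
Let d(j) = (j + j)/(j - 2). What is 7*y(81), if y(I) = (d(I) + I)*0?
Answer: 0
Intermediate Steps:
d(j) = 2*j/(-2 + j) (d(j) = (2*j)/(-2 + j) = 2*j/(-2 + j))
y(I) = 0 (y(I) = (2*I/(-2 + I) + I)*0 = (I + 2*I/(-2 + I))*0 = 0)
7*y(81) = 7*0 = 0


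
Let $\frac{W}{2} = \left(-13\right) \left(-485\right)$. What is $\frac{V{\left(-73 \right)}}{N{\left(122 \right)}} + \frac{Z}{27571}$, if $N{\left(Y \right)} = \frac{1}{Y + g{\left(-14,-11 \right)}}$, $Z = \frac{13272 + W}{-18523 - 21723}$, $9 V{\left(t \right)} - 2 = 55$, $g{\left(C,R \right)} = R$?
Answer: $\frac{390032283858}{554811233} \approx 703.0$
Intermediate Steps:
$W = 12610$ ($W = 2 \left(\left(-13\right) \left(-485\right)\right) = 2 \cdot 6305 = 12610$)
$V{\left(t \right)} = \frac{19}{3}$ ($V{\left(t \right)} = \frac{2}{9} + \frac{1}{9} \cdot 55 = \frac{2}{9} + \frac{55}{9} = \frac{19}{3}$)
$Z = - \frac{12941}{20123}$ ($Z = \frac{13272 + 12610}{-18523 - 21723} = \frac{25882}{-40246} = 25882 \left(- \frac{1}{40246}\right) = - \frac{12941}{20123} \approx -0.6431$)
$N{\left(Y \right)} = \frac{1}{-11 + Y}$ ($N{\left(Y \right)} = \frac{1}{Y - 11} = \frac{1}{-11 + Y}$)
$\frac{V{\left(-73 \right)}}{N{\left(122 \right)}} + \frac{Z}{27571} = \frac{19}{3 \frac{1}{-11 + 122}} - \frac{12941}{20123 \cdot 27571} = \frac{19}{3 \cdot \frac{1}{111}} - \frac{12941}{554811233} = \frac{19 \frac{1}{\frac{1}{111}}}{3} - \frac{12941}{554811233} = \frac{19}{3} \cdot 111 - \frac{12941}{554811233} = 703 - \frac{12941}{554811233} = \frac{390032283858}{554811233}$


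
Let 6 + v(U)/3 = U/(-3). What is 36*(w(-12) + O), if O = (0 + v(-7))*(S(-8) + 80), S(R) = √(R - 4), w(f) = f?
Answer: -32112 - 792*I*√3 ≈ -32112.0 - 1371.8*I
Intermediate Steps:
v(U) = -18 - U (v(U) = -18 + 3*(U/(-3)) = -18 + 3*(U*(-⅓)) = -18 + 3*(-U/3) = -18 - U)
S(R) = √(-4 + R)
O = -880 - 22*I*√3 (O = (0 + (-18 - 1*(-7)))*(√(-4 - 8) + 80) = (0 + (-18 + 7))*(√(-12) + 80) = (0 - 11)*(2*I*√3 + 80) = -11*(80 + 2*I*√3) = -880 - 22*I*√3 ≈ -880.0 - 38.105*I)
36*(w(-12) + O) = 36*(-12 + (-880 - 22*I*√3)) = 36*(-892 - 22*I*√3) = -32112 - 792*I*√3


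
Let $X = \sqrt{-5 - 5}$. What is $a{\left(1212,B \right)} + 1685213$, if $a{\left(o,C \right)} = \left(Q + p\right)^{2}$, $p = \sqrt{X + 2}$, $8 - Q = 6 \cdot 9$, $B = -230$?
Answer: $1685213 + \left(46 - \sqrt{2 + i \sqrt{10}}\right)^{2} \approx 1.6872 \cdot 10^{6} - 82.69 i$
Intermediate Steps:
$X = i \sqrt{10}$ ($X = \sqrt{-10} = i \sqrt{10} \approx 3.1623 i$)
$Q = -46$ ($Q = 8 - 6 \cdot 9 = 8 - 54 = -46$)
$p = \sqrt{2 + i \sqrt{10}}$ ($p = \sqrt{i \sqrt{10} + 2} = \sqrt{2 + i \sqrt{10}} \approx 1.6944 + 0.93318 i$)
$a{\left(o,C \right)} = \left(-46 + \sqrt{2 + i \sqrt{10}}\right)^{2}$
$a{\left(1212,B \right)} + 1685213 = \left(46 - \sqrt{2 + i \sqrt{10}}\right)^{2} + 1685213 = 1685213 + \left(46 - \sqrt{2 + i \sqrt{10}}\right)^{2}$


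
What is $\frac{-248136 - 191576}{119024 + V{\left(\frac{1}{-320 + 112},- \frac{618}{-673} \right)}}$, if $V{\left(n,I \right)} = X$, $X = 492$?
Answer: $- \frac{109928}{29879} \approx -3.6791$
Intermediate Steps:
$V{\left(n,I \right)} = 492$
$\frac{-248136 - 191576}{119024 + V{\left(\frac{1}{-320 + 112},- \frac{618}{-673} \right)}} = \frac{-248136 - 191576}{119024 + 492} = - \frac{439712}{119516} = \left(-439712\right) \frac{1}{119516} = - \frac{109928}{29879}$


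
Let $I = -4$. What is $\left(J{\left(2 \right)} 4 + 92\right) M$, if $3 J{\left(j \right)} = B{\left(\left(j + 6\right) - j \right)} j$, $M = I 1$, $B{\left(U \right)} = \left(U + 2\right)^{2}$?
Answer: $- \frac{3152}{3} \approx -1050.7$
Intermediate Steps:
$B{\left(U \right)} = \left(2 + U\right)^{2}$
$M = -4$ ($M = \left(-4\right) 1 = -4$)
$J{\left(j \right)} = \frac{64 j}{3}$ ($J{\left(j \right)} = \frac{\left(2 + \left(\left(j + 6\right) - j\right)\right)^{2} j}{3} = \frac{\left(2 + \left(\left(6 + j\right) - j\right)\right)^{2} j}{3} = \frac{\left(2 + 6\right)^{2} j}{3} = \frac{8^{2} j}{3} = \frac{64 j}{3}$)
$\left(J{\left(2 \right)} 4 + 92\right) M = \left(\frac{64}{3} \cdot 2 \cdot 4 + 92\right) \left(-4\right) = \left(\frac{128}{3} \cdot 4 + 92\right) \left(-4\right) = \left(\frac{512}{3} + 92\right) \left(-4\right) = \frac{788}{3} \left(-4\right) = - \frac{3152}{3}$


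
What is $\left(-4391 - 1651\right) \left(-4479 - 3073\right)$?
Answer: $45629184$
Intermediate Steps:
$\left(-4391 - 1651\right) \left(-4479 - 3073\right) = \left(-6042\right) \left(-7552\right) = 45629184$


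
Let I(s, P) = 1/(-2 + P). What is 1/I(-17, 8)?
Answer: 6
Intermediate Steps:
1/I(-17, 8) = 1/(1/(-2 + 8)) = 1/(1/6) = 1/(⅙) = 6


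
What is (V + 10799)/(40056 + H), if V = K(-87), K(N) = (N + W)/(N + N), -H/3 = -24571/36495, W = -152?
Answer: 7620419575/28263737038 ≈ 0.26962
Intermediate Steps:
H = 24571/12165 (H = -(-73713)/36495 = -3*(-24571/36495) = 24571/12165 ≈ 2.0198)
K(N) = (-152 + N)/(2*N) (K(N) = (N - 152)/(N + N) = (-152 + N)/((2*N)) = (-152 + N)*(1/(2*N)) = (-152 + N)/(2*N))
V = 239/174 (V = (½)*(-152 - 87)/(-87) = (½)*(-1/87)*(-239) = 239/174 ≈ 1.3736)
(V + 10799)/(40056 + H) = (239/174 + 10799)/(40056 + 24571/12165) = 1879265/(174*(487305811/12165)) = (1879265/174)*(12165/487305811) = 7620419575/28263737038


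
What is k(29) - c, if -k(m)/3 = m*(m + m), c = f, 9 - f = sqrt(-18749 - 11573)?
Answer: -5055 + I*sqrt(30322) ≈ -5055.0 + 174.13*I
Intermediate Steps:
f = 9 - I*sqrt(30322) (f = 9 - sqrt(-18749 - 11573) = 9 - sqrt(-30322) = 9 - I*sqrt(30322) ≈ 9.0 - 174.13*I)
c = 9 - I*sqrt(30322) ≈ 9.0 - 174.13*I
k(m) = -6*m**2 (k(m) = -3*m*(m + m) = -3*m*2*m = -6*m**2)
k(29) - c = -6*29**2 - (9 - I*sqrt(30322)) = -6*841 + (-9 + I*sqrt(30322)) = -5046 + (-9 + I*sqrt(30322)) = -5055 + I*sqrt(30322)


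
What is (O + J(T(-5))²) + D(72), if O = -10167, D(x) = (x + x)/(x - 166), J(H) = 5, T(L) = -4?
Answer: -476746/47 ≈ -10144.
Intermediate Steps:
D(x) = 2*x/(-166 + x) (D(x) = (2*x)/(-166 + x) = 2*x/(-166 + x))
(O + J(T(-5))²) + D(72) = (-10167 + 5²) + 2*72/(-166 + 72) = (-10167 + 25) + 2*72/(-94) = -10142 + 2*72*(-1/94) = -10142 - 72/47 = -476746/47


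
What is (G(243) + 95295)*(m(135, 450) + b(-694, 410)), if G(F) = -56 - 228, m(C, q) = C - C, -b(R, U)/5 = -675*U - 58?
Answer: 131499024440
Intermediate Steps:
b(R, U) = 290 + 3375*U (b(R, U) = -5*(-675*U - 58) = -5*(-58 - 675*U) = 290 + 3375*U)
m(C, q) = 0
G(F) = -284
(G(243) + 95295)*(m(135, 450) + b(-694, 410)) = (-284 + 95295)*(0 + (290 + 3375*410)) = 95011*(0 + (290 + 1383750)) = 95011*(0 + 1384040) = 95011*1384040 = 131499024440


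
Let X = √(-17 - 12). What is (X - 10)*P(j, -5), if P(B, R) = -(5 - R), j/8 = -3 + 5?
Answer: 100 - 10*I*√29 ≈ 100.0 - 53.852*I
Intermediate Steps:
j = 16 (j = 8*(-3 + 5) = 8*2 = 16)
X = I*√29 (X = √(-29) = I*√29 ≈ 5.3852*I)
P(B, R) = -5 + R
(X - 10)*P(j, -5) = (I*√29 - 10)*(-5 - 5) = (-10 + I*√29)*(-10) = 100 - 10*I*√29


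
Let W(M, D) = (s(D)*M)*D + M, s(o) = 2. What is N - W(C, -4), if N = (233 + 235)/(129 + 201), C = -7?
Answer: -2617/55 ≈ -47.582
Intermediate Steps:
W(M, D) = M + 2*D*M (W(M, D) = (2*M)*D + M = 2*D*M + M = M + 2*D*M)
N = 78/55 (N = 468/330 = 468*(1/330) = 78/55 ≈ 1.4182)
N - W(C, -4) = 78/55 - (-7)*(1 + 2*(-4)) = 78/55 - (-7)*(1 - 8) = 78/55 - (-7)*(-7) = 78/55 - 1*49 = 78/55 - 49 = -2617/55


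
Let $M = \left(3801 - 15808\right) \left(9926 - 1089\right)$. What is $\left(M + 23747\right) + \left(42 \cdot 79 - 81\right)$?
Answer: $-106078875$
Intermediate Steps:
$M = -106105859$ ($M = \left(-12007\right) 8837 = -106105859$)
$\left(M + 23747\right) + \left(42 \cdot 79 - 81\right) = \left(-106105859 + 23747\right) + \left(42 \cdot 79 - 81\right) = -106082112 + \left(3318 - 81\right) = -106082112 + 3237 = -106078875$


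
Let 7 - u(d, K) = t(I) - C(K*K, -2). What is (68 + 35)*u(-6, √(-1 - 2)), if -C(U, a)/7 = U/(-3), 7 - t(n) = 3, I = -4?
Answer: -412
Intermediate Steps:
t(n) = 4 (t(n) = 7 - 1*3 = 7 - 3 = 4)
C(U, a) = 7*U/3 (C(U, a) = -7*U/(-3) = -7*U*(-1)/3 = -(-7)*U/3 = 7*U/3)
u(d, K) = 3 + 7*K²/3 (u(d, K) = 7 - (4 - 7*K*K/3) = 7 - (4 - 7*K²/3) = 7 + (-4 + 7*K²/3) = 3 + 7*K²/3)
(68 + 35)*u(-6, √(-1 - 2)) = (68 + 35)*(3 + 7*(√(-1 - 2))²/3) = 103*(3 + 7*(√(-3))²/3) = 103*(3 + 7*(I*√3)²/3) = 103*(3 + (7/3)*(-3)) = 103*(3 - 7) = 103*(-4) = -412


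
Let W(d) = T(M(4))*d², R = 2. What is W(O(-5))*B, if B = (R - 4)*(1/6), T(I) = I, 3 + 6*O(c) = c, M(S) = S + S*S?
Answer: -320/27 ≈ -11.852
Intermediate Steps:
M(S) = S + S²
O(c) = -½ + c/6
W(d) = 20*d² (W(d) = (4*(1 + 4))*d² = (4*5)*d² = 20*d²)
B = -⅓ (B = (2 - 4)*(1/6) = -2/6 = -2*⅙ = -⅓ ≈ -0.33333)
W(O(-5))*B = (20*(-½ + (⅙)*(-5))²)*(-⅓) = (20*(-½ - ⅚)²)*(-⅓) = (20*(-4/3)²)*(-⅓) = (20*(16/9))*(-⅓) = (320/9)*(-⅓) = -320/27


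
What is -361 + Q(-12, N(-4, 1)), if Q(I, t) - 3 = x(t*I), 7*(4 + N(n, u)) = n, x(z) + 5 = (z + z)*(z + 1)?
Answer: 282501/49 ≈ 5765.3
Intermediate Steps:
x(z) = -5 + 2*z*(1 + z) (x(z) = -5 + (z + z)*(z + 1) = -5 + (2*z)*(1 + z) = -5 + 2*z*(1 + z))
N(n, u) = -4 + n/7
Q(I, t) = -2 + 2*I*t + 2*I²*t² (Q(I, t) = 3 + (-5 + 2*(t*I) + 2*(t*I)²) = 3 + (-5 + 2*(I*t) + 2*(I*t)²) = 3 + (-5 + 2*I*t + 2*(I²*t²)) = 3 + (-5 + 2*I*t + 2*I²*t²) = -2 + 2*I*t + 2*I²*t²)
-361 + Q(-12, N(-4, 1)) = -361 + (-2 + 2*(-12)*(-4 + (⅐)*(-4)) + 2*(-12)²*(-4 + (⅐)*(-4))²) = -361 + (-2 + 2*(-12)*(-4 - 4/7) + 2*144*(-4 - 4/7)²) = -361 + (-2 + 2*(-12)*(-32/7) + 2*144*(-32/7)²) = -361 + (-2 + 768/7 + 2*144*(1024/49)) = -361 + (-2 + 768/7 + 294912/49) = -361 + 300190/49 = 282501/49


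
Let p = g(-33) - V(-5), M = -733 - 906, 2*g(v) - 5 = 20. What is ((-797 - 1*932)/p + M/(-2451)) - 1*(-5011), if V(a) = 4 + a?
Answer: 107727214/22059 ≈ 4883.6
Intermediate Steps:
g(v) = 25/2 (g(v) = 5/2 + (½)*20 = 5/2 + 10 = 25/2)
M = -1639
p = 27/2 (p = 25/2 - (4 - 5) = 25/2 - 1*(-1) = 25/2 + 1 = 27/2 ≈ 13.500)
((-797 - 1*932)/p + M/(-2451)) - 1*(-5011) = ((-797 - 1*932)/(27/2) - 1639/(-2451)) - 1*(-5011) = ((-797 - 932)*(2/27) - 1639*(-1/2451)) + 5011 = (-1729*2/27 + 1639/2451) + 5011 = (-3458/27 + 1639/2451) + 5011 = -2810435/22059 + 5011 = 107727214/22059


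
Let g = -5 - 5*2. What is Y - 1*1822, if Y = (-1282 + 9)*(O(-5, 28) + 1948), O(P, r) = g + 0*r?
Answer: -2462531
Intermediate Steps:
g = -15 (g = -5 - 10 = -15)
O(P, r) = -15 (O(P, r) = -15 + 0*r = -15 + 0 = -15)
Y = -2460709 (Y = (-1282 + 9)*(-15 + 1948) = -1273*1933 = -2460709)
Y - 1*1822 = -2460709 - 1*1822 = -2460709 - 1822 = -2462531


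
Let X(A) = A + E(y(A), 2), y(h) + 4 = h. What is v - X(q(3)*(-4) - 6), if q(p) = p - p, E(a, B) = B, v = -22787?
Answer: -22783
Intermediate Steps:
y(h) = -4 + h
q(p) = 0
X(A) = 2 + A (X(A) = A + 2 = 2 + A)
v - X(q(3)*(-4) - 6) = -22787 - (2 + (0*(-4) - 6)) = -22787 - (2 + (0 - 6)) = -22787 - (2 - 6) = -22787 - 1*(-4) = -22787 + 4 = -22783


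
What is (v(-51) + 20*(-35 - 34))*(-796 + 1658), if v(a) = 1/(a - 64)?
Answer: -136800262/115 ≈ -1.1896e+6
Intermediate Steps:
v(a) = 1/(-64 + a)
(v(-51) + 20*(-35 - 34))*(-796 + 1658) = (1/(-64 - 51) + 20*(-35 - 34))*(-796 + 1658) = (1/(-115) + 20*(-69))*862 = (-1/115 - 1380)*862 = -158701/115*862 = -136800262/115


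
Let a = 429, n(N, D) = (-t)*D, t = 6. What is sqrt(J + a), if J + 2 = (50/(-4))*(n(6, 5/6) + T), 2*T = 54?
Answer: 2*sqrt(38) ≈ 12.329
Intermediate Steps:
T = 27 (T = (1/2)*54 = 27)
n(N, D) = -6*D (n(N, D) = (-1*6)*D = -6*D)
J = -277 (J = -2 + (50/(-4))*(-30/6 + 27) = -2 + (50*(-1/4))*(-30/6 + 27) = -2 - 25*(-6*5/6 + 27)/2 = -2 - 25*(-5 + 27)/2 = -2 - 25/2*22 = -2 - 275 = -277)
sqrt(J + a) = sqrt(-277 + 429) = sqrt(152) = 2*sqrt(38)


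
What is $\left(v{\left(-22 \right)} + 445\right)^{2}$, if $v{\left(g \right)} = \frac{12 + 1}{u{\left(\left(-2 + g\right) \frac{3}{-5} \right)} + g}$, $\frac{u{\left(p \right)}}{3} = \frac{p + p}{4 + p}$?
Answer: $\frac{31262129721}{158404} \approx 1.9736 \cdot 10^{5}$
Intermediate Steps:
$u{\left(p \right)} = \frac{6 p}{4 + p}$ ($u{\left(p \right)} = 3 \frac{p + p}{4 + p} = 3 \frac{2 p}{4 + p} = \frac{6 p}{4 + p}$)
$v{\left(g \right)} = \frac{13}{g + \frac{6 \left(\frac{6}{5} - \frac{3 g}{5}\right)}{\frac{26}{5} - \frac{3 g}{5}}}$ ($v{\left(g \right)} = \frac{12 + 1}{\frac{6 \left(-2 + g\right) \frac{3}{-5}}{4 + \left(-2 + g\right) \frac{3}{-5}} + g} = \frac{13}{\frac{6 \left(-2 + g\right) 3 \left(- \frac{1}{5}\right)}{4 + \left(-2 + g\right) 3 \left(- \frac{1}{5}\right)} + g} = \frac{13}{\frac{6 \left(-2 + g\right) \left(- \frac{3}{5}\right)}{4 + \left(-2 + g\right) \left(- \frac{3}{5}\right)} + g} = \frac{13}{\frac{6 \left(\frac{6}{5} - \frac{3 g}{5}\right)}{4 - \left(- \frac{6}{5} + \frac{3 g}{5}\right)} + g} = \frac{13}{\frac{6 \left(\frac{6}{5} - \frac{3 g}{5}\right)}{\frac{26}{5} - \frac{3 g}{5}} + g} = \frac{13}{g + \frac{6 \left(\frac{6}{5} - \frac{3 g}{5}\right)}{\frac{26}{5} - \frac{3 g}{5}}}$)
$\left(v{\left(-22 \right)} + 445\right)^{2} = \left(\frac{13 \left(-26 + 3 \left(-22\right)\right)}{-36 - -176 + 3 \left(-22\right)^{2}} + 445\right)^{2} = \left(\frac{13 \left(-26 - 66\right)}{-36 + 176 + 3 \cdot 484} + 445\right)^{2} = \left(13 \frac{1}{-36 + 176 + 1452} \left(-92\right) + 445\right)^{2} = \left(13 \cdot \frac{1}{1592} \left(-92\right) + 445\right)^{2} = \left(- \frac{299}{398} + 445\right)^{2} = \left(\frac{176811}{398}\right)^{2} = \frac{31262129721}{158404}$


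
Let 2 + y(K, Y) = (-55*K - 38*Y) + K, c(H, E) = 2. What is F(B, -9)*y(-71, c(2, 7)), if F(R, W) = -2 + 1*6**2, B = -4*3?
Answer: 127704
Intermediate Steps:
y(K, Y) = -2 - 54*K - 38*Y (y(K, Y) = -2 + ((-55*K - 38*Y) + K) = -2 + (-54*K - 38*Y) = -2 - 54*K - 38*Y)
B = -12
F(R, W) = 34 (F(R, W) = -2 + 1*36 = -2 + 36 = 34)
F(B, -9)*y(-71, c(2, 7)) = 34*(-2 - 54*(-71) - 38*2) = 34*(-2 + 3834 - 76) = 34*3756 = 127704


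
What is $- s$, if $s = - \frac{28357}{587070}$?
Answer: $\frac{28357}{587070} \approx 0.048303$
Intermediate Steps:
$s = - \frac{28357}{587070}$ ($s = \left(-28357\right) \frac{1}{587070} = - \frac{28357}{587070} \approx -0.048303$)
$- s = \left(-1\right) \left(- \frac{28357}{587070}\right) = \frac{28357}{587070}$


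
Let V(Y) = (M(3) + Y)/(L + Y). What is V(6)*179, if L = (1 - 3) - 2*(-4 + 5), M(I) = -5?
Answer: 179/2 ≈ 89.500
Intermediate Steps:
L = -4 (L = -2 - 2*1 = -2 - 2 = -4)
V(Y) = (-5 + Y)/(-4 + Y)
V(6)*179 = ((-5 + 6)/(-4 + 6))*179 = (1/2)*179 = 179/2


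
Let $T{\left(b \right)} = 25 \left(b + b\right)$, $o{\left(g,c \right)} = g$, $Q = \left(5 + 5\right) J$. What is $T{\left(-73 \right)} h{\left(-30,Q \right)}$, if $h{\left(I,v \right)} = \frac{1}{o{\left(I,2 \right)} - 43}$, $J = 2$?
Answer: $50$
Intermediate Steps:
$Q = 20$ ($Q = \left(5 + 5\right) 2 = 10 \cdot 2 = 20$)
$T{\left(b \right)} = 50 b$ ($T{\left(b \right)} = 25 \cdot 2 b = 50 b$)
$h{\left(I,v \right)} = \frac{1}{-43 + I}$ ($h{\left(I,v \right)} = \frac{1}{I - 43} = \frac{1}{-43 + I}$)
$T{\left(-73 \right)} h{\left(-30,Q \right)} = \frac{50 \left(-73\right)}{-43 - 30} = - \frac{3650}{-73} = \left(-3650\right) \left(- \frac{1}{73}\right) = 50$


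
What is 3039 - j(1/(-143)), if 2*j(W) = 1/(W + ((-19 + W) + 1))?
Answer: 15657071/5152 ≈ 3039.0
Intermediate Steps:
j(W) = 1/(2*(-18 + 2*W)) (j(W) = 1/(2*(W + ((-19 + W) + 1))) = 1/(2*(W + (-18 + W))) = 1/(2*(-18 + 2*W)))
3039 - j(1/(-143)) = 3039 - 1/(4*(-9 + 1/(-143))) = 3039 - 1/(4*(-9 - 1/143)) = 3039 - 1/(4*(-1288/143)) = 3039 - (-143)/(4*1288) = 3039 - 1*(-143/5152) = 3039 + 143/5152 = 15657071/5152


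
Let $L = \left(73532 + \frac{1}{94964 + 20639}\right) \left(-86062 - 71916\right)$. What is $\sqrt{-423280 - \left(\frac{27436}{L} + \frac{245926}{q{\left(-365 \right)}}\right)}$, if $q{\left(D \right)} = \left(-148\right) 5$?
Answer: $\frac{i \sqrt{26104433932248931590289700008697935268610}}{248435596550736210} \approx 650.34 i$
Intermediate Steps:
$q{\left(D \right)} = -740$
$L = - \frac{1342895116490466}{115603}$ ($L = \left(73532 + \frac{1}{115603}\right) \left(-157978\right) = \frac{8500519797}{115603} \left(-157978\right) = - \frac{1342895116490466}{115603} \approx -1.1616 \cdot 10^{10}$)
$\sqrt{-423280 - \left(\frac{27436}{L} + \frac{245926}{q{\left(-365 \right)}}\right)} = \sqrt{-423280 - \left(- \frac{1585841954}{671447558245233} - \frac{122963}{370}\right)} = \sqrt{-423280 - - \frac{82563206691270108359}{248435596550736210}} = \sqrt{-423280 + \left(\frac{1585841954}{671447558245233} + \frac{122963}{370}\right)} = \sqrt{-423280 + \frac{82563206691270108359}{248435596550736210}} = \sqrt{- \frac{105075256101304352860441}{248435596550736210}} = \frac{i \sqrt{26104433932248931590289700008697935268610}}{248435596550736210}$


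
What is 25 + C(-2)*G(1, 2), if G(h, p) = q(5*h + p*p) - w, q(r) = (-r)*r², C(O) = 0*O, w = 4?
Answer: 25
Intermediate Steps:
C(O) = 0
q(r) = -r³
G(h, p) = -4 - (p² + 5*h)³ (G(h, p) = -(5*h + p*p)³ - 1*4 = -(5*h + p²)³ - 4 = -(p² + 5*h)³ - 4 = -4 - (p² + 5*h)³)
25 + C(-2)*G(1, 2) = 25 + 0*(-4 - (2² + 5*1)³) = 25 + 0*(-4 - (4 + 5)³) = 25 + 0*(-4 - 1*9³) = 25 + 0*(-4 - 1*729) = 25 + 0*(-4 - 729) = 25 + 0*(-733) = 25 + 0 = 25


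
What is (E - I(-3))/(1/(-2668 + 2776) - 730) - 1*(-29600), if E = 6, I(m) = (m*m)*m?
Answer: 2333630836/78839 ≈ 29600.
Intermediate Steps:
I(m) = m³ (I(m) = m²*m = m³)
(E - I(-3))/(1/(-2668 + 2776) - 730) - 1*(-29600) = (6 - 1*(-3)³)/(1/(-2668 + 2776) - 730) - 1*(-29600) = (6 - 1*(-27))/(1/108 - 730) + 29600 = (6 + 27)/(1/108 - 730) + 29600 = 33/(-78839/108) + 29600 = 33*(-108/78839) + 29600 = -3564/78839 + 29600 = 2333630836/78839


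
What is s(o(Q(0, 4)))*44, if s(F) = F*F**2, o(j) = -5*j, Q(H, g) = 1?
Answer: -5500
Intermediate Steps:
s(F) = F**3
s(o(Q(0, 4)))*44 = (-5*1)**3*44 = (-5)**3*44 = -125*44 = -5500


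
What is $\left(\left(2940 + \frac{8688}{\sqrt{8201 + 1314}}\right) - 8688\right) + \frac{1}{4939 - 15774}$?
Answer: $- \frac{62279581}{10835} + \frac{8688 \sqrt{9515}}{9515} \approx -5658.9$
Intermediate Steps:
$\left(\left(2940 + \frac{8688}{\sqrt{8201 + 1314}}\right) - 8688\right) + \frac{1}{4939 - 15774} = \left(\left(2940 + \frac{8688}{\sqrt{9515}}\right) - 8688\right) + \frac{1}{-10835} = \left(\left(2940 + 8688 \frac{\sqrt{9515}}{9515}\right) - 8688\right) - \frac{1}{10835} = \left(\left(2940 + \frac{8688 \sqrt{9515}}{9515}\right) - 8688\right) - \frac{1}{10835} = \left(-5748 + \frac{8688 \sqrt{9515}}{9515}\right) - \frac{1}{10835} = - \frac{62279581}{10835} + \frac{8688 \sqrt{9515}}{9515}$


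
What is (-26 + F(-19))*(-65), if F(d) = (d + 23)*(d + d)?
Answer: 11570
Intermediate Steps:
F(d) = 2*d*(23 + d) (F(d) = (23 + d)*(2*d) = 2*d*(23 + d))
(-26 + F(-19))*(-65) = (-26 + 2*(-19)*(23 - 19))*(-65) = (-26 + 2*(-19)*4)*(-65) = (-26 - 152)*(-65) = -178*(-65) = 11570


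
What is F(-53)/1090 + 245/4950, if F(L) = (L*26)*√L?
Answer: 49/990 - 689*I*√53/545 ≈ 0.049495 - 9.2037*I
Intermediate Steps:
F(L) = 26*L^(3/2) (F(L) = (26*L)*√L = 26*L^(3/2))
F(-53)/1090 + 245/4950 = (26*(-53)^(3/2))/1090 + 245/4950 = (26*(-53*I*√53))*(1/1090) + 245*(1/4950) = -1378*I*√53*(1/1090) + 49/990 = -689*I*√53/545 + 49/990 = 49/990 - 689*I*√53/545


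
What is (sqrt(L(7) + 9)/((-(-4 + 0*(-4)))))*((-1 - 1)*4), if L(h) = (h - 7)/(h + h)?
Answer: -6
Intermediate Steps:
L(h) = (-7 + h)/(2*h) (L(h) = (-7 + h)/((2*h)) = (-7 + h)*(1/(2*h)) = (-7 + h)/(2*h))
(sqrt(L(7) + 9)/((-(-4 + 0*(-4)))))*((-1 - 1)*4) = (sqrt((1/2)*(-7 + 7)/7 + 9)/((-(-4 + 0*(-4)))))*((-1 - 1)*4) = (sqrt((1/2)*(1/7)*0 + 9)/((-(-4 + 0))))*(-2*4) = (sqrt(0 + 9)/((-1*(-4))))*(-8) = (sqrt(9)/4)*(-8) = (3*(1/4))*(-8) = (3/4)*(-8) = -6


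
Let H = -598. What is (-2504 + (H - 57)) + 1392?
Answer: -1767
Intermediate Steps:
(-2504 + (H - 57)) + 1392 = (-2504 + (-598 - 57)) + 1392 = (-2504 - 655) + 1392 = -3159 + 1392 = -1767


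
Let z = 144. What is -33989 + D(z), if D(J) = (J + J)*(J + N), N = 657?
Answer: 196699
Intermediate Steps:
D(J) = 2*J*(657 + J) (D(J) = (J + J)*(J + 657) = (2*J)*(657 + J) = 2*J*(657 + J))
-33989 + D(z) = -33989 + 2*144*(657 + 144) = -33989 + 2*144*801 = -33989 + 230688 = 196699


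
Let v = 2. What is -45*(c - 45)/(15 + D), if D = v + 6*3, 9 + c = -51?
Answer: 135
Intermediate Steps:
c = -60 (c = -9 - 51 = -60)
D = 20 (D = 2 + 6*3 = 2 + 18 = 20)
-45*(c - 45)/(15 + D) = -45*(-60 - 45)/(15 + 20) = -(-4725)/35 = -45*(-3) = 135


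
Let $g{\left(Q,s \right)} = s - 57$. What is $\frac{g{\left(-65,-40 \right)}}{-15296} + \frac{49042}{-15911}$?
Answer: $- \frac{106943295}{34767808} \approx -3.0759$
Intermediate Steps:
$g{\left(Q,s \right)} = -57 + s$
$\frac{g{\left(-65,-40 \right)}}{-15296} + \frac{49042}{-15911} = \frac{-57 - 40}{-15296} + \frac{49042}{-15911} = \left(-97\right) \left(- \frac{1}{15296}\right) + 49042 \left(- \frac{1}{15911}\right) = \frac{97}{15296} - \frac{7006}{2273} = - \frac{106943295}{34767808}$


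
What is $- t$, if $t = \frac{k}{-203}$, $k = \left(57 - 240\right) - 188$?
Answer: $- \frac{53}{29} \approx -1.8276$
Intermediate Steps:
$k = -371$ ($k = -183 - 188 = -371$)
$t = \frac{53}{29}$ ($t = - \frac{371}{-203} = \left(-371\right) \left(- \frac{1}{203}\right) = \frac{53}{29} \approx 1.8276$)
$- t = \left(-1\right) \frac{53}{29} = - \frac{53}{29}$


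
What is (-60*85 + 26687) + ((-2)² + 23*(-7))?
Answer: 21430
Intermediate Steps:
(-60*85 + 26687) + ((-2)² + 23*(-7)) = (-5100 + 26687) + (4 - 161) = 21587 - 157 = 21430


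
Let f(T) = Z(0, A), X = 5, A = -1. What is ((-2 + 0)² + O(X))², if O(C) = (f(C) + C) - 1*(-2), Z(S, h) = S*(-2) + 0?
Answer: 121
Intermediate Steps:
Z(S, h) = -2*S (Z(S, h) = -2*S + 0 = -2*S)
f(T) = 0 (f(T) = -2*0 = 0)
O(C) = 2 + C (O(C) = (0 + C) - 1*(-2) = C + 2 = 2 + C)
((-2 + 0)² + O(X))² = ((-2 + 0)² + (2 + 5))² = ((-2)² + 7)² = (4 + 7)² = 11² = 121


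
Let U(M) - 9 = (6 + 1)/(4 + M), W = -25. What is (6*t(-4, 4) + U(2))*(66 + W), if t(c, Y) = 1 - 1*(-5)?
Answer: 11357/6 ≈ 1892.8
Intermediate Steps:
t(c, Y) = 6 (t(c, Y) = 1 + 5 = 6)
U(M) = 9 + 7/(4 + M) (U(M) = 9 + (6 + 1)/(4 + M) = 9 + 7/(4 + M))
(6*t(-4, 4) + U(2))*(66 + W) = (6*6 + (43 + 9*2)/(4 + 2))*(66 - 25) = (36 + (43 + 18)/6)*41 = (36 + (⅙)*61)*41 = (36 + 61/6)*41 = (277/6)*41 = 11357/6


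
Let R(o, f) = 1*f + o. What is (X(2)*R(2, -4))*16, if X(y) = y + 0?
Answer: -64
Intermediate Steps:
X(y) = y
R(o, f) = f + o
(X(2)*R(2, -4))*16 = (2*(-4 + 2))*16 = (2*(-2))*16 = -4*16 = -64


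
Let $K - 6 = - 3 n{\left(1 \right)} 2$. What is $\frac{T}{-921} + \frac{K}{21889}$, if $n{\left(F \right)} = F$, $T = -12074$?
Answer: $\frac{12074}{921} \approx 13.11$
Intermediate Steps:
$K = 0$ ($K = 6 + \left(-3\right) 1 \cdot 2 = 6 - 6 = 0$)
$\frac{T}{-921} + \frac{K}{21889} = - \frac{12074}{-921} + \frac{0}{21889} = \left(-12074\right) \left(- \frac{1}{921}\right) + 0 \cdot \frac{1}{21889} = \frac{12074}{921} + 0 = \frac{12074}{921}$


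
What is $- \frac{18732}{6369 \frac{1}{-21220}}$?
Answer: $\frac{132497680}{2123} \approx 62411.0$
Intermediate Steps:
$- \frac{18732}{6369 \frac{1}{-21220}} = - \frac{18732}{6369 \left(- \frac{1}{21220}\right)} = - \frac{18732}{- \frac{6369}{21220}} = \left(-18732\right) \left(- \frac{21220}{6369}\right) = \frac{132497680}{2123}$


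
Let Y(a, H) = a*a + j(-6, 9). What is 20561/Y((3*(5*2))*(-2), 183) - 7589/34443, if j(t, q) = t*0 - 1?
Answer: 680869712/123960357 ≈ 5.4926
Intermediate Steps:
j(t, q) = -1 (j(t, q) = 0 - 1 = -1)
Y(a, H) = -1 + a² (Y(a, H) = a*a - 1 = a² - 1 = -1 + a²)
20561/Y((3*(5*2))*(-2), 183) - 7589/34443 = 20561/(-1 + ((3*(5*2))*(-2))²) - 7589/34443 = 20561/(-1 + ((3*10)*(-2))²) - 7589*1/34443 = 20561/(-1 + (30*(-2))²) - 7589/34443 = 20561/(-1 + (-60)²) - 7589/34443 = 20561/(-1 + 3600) - 7589/34443 = 20561/3599 - 7589/34443 = 680869712/123960357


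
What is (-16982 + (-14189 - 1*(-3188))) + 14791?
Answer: -13192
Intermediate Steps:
(-16982 + (-14189 - 1*(-3188))) + 14791 = (-16982 + (-14189 + 3188)) + 14791 = (-16982 - 11001) + 14791 = -27983 + 14791 = -13192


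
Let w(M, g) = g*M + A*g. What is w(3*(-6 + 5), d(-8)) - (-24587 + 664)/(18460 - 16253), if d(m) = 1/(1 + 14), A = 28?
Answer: 82804/6621 ≈ 12.506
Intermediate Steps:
d(m) = 1/15
w(M, g) = 28*g + M*g (w(M, g) = g*M + 28*g = M*g + 28*g = 28*g + M*g)
w(3*(-6 + 5), d(-8)) - (-24587 + 664)/(18460 - 16253) = (28 + 3*(-6 + 5))/15 - (-24587 + 664)/(18460 - 16253) = (28 + 3*(-1))/15 - (-23923)/2207 = (28 - 3)/15 - (-23923)/2207 = (1/15)*25 - 1*(-23923/2207) = 5/3 + 23923/2207 = 82804/6621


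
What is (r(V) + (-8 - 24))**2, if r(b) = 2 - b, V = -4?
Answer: 676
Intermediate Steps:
(r(V) + (-8 - 24))**2 = ((2 - 1*(-4)) + (-8 - 24))**2 = ((2 + 4) - 32)**2 = (6 - 32)**2 = (-26)**2 = 676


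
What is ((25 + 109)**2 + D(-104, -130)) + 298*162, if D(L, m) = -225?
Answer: 66007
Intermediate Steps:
((25 + 109)**2 + D(-104, -130)) + 298*162 = ((25 + 109)**2 - 225) + 298*162 = (134**2 - 225) + 48276 = (17956 - 225) + 48276 = 17731 + 48276 = 66007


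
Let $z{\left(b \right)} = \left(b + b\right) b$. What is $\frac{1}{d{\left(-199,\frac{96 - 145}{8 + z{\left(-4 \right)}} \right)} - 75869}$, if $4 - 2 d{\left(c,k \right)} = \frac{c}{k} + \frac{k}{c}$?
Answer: $- \frac{780080}{59245693361} \approx -1.3167 \cdot 10^{-5}$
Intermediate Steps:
$z{\left(b \right)} = 2 b^{2}$ ($z{\left(b \right)} = 2 b b = 2 b^{2}$)
$d{\left(c,k \right)} = 2 - \frac{c}{2 k} - \frac{k}{2 c}$ ($d{\left(c,k \right)} = 2 - \frac{\frac{c}{k} + \frac{k}{c}}{2} = 2 - \left(\frac{c}{2 k} + \frac{k}{2 c}\right) = 2 - \frac{c}{2 k} - \frac{k}{2 c}$)
$\frac{1}{d{\left(-199,\frac{96 - 145}{8 + z{\left(-4 \right)}} \right)} - 75869} = \frac{1}{\left(2 - - \frac{199}{2 \frac{96 - 145}{8 + 2 \left(-4\right)^{2}}} - \frac{\left(96 - 145\right) \frac{1}{8 + 2 \left(-4\right)^{2}}}{2 \left(-199\right)}\right) - 75869} = \frac{1}{\left(2 - - \frac{199}{2 \left(- \frac{49}{8 + 2 \cdot 16}\right)} - \frac{1}{2} \left(- \frac{49}{8 + 2 \cdot 16}\right) \left(- \frac{1}{199}\right)\right) - 75869} = \frac{1}{\left(2 - - \frac{199}{2 \left(- \frac{49}{8 + 32}\right)} - \frac{1}{2} \left(- \frac{49}{8 + 32}\right) \left(- \frac{1}{199}\right)\right) - 75869} = \frac{1}{\left(2 - - \frac{199}{2 \left(- \frac{49}{40}\right)} - \frac{1}{2} \left(- \frac{49}{40}\right) \left(- \frac{1}{199}\right)\right) - 75869} = \frac{1}{\left(2 - - \frac{199}{2 \left(\left(-49\right) \frac{1}{40}\right)} - \frac{1}{2} \left(\left(-49\right) \frac{1}{40}\right) \left(- \frac{1}{199}\right)\right) - 75869} = \frac{1}{\left(2 - - \frac{199}{2 \left(- \frac{49}{40}\right)} - \left(- \frac{49}{80}\right) \left(- \frac{1}{199}\right)\right) - 75869} = \frac{1}{\left(2 - \left(- \frac{199}{2}\right) \left(- \frac{40}{49}\right) - \frac{49}{15920}\right) - 75869} = \frac{1}{\left(2 - \frac{3980}{49} - \frac{49}{15920}\right) - 75869} = \frac{1}{- \frac{61803841}{780080} - 75869} = \frac{1}{- \frac{59245693361}{780080}} = - \frac{780080}{59245693361}$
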